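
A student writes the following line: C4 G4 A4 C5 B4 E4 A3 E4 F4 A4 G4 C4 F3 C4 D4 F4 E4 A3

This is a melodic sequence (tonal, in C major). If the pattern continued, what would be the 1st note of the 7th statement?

Grouping in 6s, the 1st note of each cell is C4, A3, F3.
Extending down a 3rd: D3 → B2 → G2 → E2.

E2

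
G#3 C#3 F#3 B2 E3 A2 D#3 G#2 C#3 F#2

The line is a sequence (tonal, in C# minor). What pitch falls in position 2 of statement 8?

The unit is 2 notes. Position-2 pitches of the 5 shown cells: C#3, B2, A2, G#2, F#2.
Each moves down a 2nd. Continuing: E2 → D#2 → C#2.

C#2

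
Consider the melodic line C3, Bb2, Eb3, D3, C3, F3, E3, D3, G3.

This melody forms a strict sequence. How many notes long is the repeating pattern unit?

3

9 notes total. Splitting into 3 groups of 3:
C3 Bb2 Eb3 | D3 C3 F3 | E3 D3 G3
That's a consistent up a 2nd shift per cell, and no other grouping gives one.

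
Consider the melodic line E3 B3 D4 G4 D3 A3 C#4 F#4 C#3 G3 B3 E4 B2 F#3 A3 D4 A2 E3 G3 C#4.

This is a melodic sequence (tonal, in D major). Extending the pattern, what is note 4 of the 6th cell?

With 4-note cells, note 4 of each statement runs G4, F#4, E4, D4, C#4.
Each moves down a 2nd; the next is B3.

B3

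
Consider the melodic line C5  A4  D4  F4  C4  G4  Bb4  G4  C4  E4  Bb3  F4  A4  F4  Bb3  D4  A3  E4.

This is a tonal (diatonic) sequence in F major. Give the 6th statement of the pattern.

E4 C4 F3 A3 E3 Bb3

With a 6-note motive the entries are C5, Bb4, A4, each down a 2nd from the previous.
Carrying on: G4 → F4 → E4.
Statement 6 starts on E4 and keeps the same diatonic contour: E4 C4 F3 A3 E3 Bb3.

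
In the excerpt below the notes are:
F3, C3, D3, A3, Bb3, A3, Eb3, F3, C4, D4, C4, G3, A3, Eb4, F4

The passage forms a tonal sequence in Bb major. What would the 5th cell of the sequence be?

G4 D4 Eb4 Bb4 C5

Unit = 5 notes; the statements start on F3, A3, C4, moving up a 3rd each time.
Extending up a 3rd: Eb4 → G4.
So cell 5 is G4 D4 Eb4 Bb4 C5.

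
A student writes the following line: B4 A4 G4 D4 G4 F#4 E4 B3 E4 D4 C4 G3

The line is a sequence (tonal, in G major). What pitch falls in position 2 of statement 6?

With 4-note cells, note 2 of each statement runs A4, F#4, D4.
Each moves down a 3rd. Continuing: B3 → G3 → E3.

E3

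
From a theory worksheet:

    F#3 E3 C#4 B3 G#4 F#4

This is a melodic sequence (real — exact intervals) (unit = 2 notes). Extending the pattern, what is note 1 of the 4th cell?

D#5

Grouping in 2s, the 1st note of each cell is F#3, C#4, G#4.
Each moves up a 5th; the next is D#5.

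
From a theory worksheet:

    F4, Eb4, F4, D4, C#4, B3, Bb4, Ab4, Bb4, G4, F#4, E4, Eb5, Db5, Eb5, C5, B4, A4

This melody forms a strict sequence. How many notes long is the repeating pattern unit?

There are 18 notes; a 6-note unit gives 3 cells:
F4 Eb4 F4 D4 C#4 B3 | Bb4 Ab4 Bb4 G4 F#4 E4 | Eb5 Db5 Eb5 C5 B4 A4
That's a consistent up a 4th shift per cell, and no other grouping gives one.

6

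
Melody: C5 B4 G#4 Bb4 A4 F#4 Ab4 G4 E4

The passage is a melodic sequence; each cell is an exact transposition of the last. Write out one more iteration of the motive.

Gb4 F4 D4

The 3-note cells begin on C5, Bb4, Ab4 — each down a 2nd from the last.
Statement 4 starts on Gb4 and keeps the same exact contour: Gb4 F4 D4.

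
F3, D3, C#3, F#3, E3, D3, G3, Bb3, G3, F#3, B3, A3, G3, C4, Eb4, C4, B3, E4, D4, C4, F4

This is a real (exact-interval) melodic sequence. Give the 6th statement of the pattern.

Gb5 Eb5 D5 G5 F5 Eb5 Ab5

With a 7-note motive the entries are F3, Bb3, Eb4, each up a 4th from the previous.
Carrying on: Ab4 → Db5 → Gb5.
From Gb5 the exact shape gives Gb5 Eb5 D5 G5 F5 Eb5 Ab5.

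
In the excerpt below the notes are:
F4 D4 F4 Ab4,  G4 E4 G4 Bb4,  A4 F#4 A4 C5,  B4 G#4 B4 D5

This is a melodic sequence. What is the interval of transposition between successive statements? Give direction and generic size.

Taking 4-note groups, the heads are F4, G4, A4, B4: the pattern moves up a 2nd.
From F4 to G4: up a 2nd.

up a 2nd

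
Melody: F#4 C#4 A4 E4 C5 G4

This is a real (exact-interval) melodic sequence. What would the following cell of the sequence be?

Eb5 Bb4

Taking 2-note groups, the heads are F#4, A4, C5: the pattern moves up a 3rd.
So cell 4 is Eb5 Bb4.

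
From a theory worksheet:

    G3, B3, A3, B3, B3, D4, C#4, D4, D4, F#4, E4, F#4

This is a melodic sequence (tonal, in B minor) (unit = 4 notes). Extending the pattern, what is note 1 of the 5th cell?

Grouping in 4s, the 1st note of each cell is G3, B3, D4.
Carrying that up a 3rd forward: F#4 → A4.

A4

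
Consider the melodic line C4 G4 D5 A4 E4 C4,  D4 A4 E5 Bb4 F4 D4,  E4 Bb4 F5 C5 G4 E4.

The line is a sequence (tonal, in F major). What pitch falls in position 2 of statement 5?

D5

With 6-note cells, note 2 of each statement runs G4, A4, Bb4.
Each moves up a 2nd. Continuing: C5 → D5.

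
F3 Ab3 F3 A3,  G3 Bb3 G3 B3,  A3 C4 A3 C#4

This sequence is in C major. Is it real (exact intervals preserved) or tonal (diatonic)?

Each cell has the same semitone pattern (3, -3, 4) — intervals are preserved exactly.
And Ab3 lies outside C major, so the sequence is real rather than tonal.

real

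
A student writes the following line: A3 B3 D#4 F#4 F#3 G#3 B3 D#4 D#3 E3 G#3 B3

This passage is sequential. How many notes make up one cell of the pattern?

12 notes total. Splitting into 3 groups of 4:
A3 B3 D#4 F#4 | F#3 G#3 B3 D#4 | D#3 E3 G#3 B3
That's a consistent down a 3rd shift per cell, and no other grouping gives one.

4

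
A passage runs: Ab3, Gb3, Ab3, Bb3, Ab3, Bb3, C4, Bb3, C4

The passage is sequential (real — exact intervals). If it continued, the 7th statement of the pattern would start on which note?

G#4

Taking 3-note groups, the heads are Ab3, Bb3, C4: the pattern moves up a 2nd.
Extending the heads up a 2nd: D4 → E4 → F#4 → G#4.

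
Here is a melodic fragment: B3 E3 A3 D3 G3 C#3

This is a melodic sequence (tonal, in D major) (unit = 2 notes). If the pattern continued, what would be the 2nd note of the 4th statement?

B2

Grouping in 2s, the 2nd note of each cell is E3, D3, C#3.
One more down a 2nd gives B2.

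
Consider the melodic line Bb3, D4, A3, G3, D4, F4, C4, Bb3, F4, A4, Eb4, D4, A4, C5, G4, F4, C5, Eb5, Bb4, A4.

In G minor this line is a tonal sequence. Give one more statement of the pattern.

Eb5 G5 D5 C5

The 4-note cells begin on Bb3, D4, F4, A4, C5 — each up a 3rd from the last.
So cell 6 is Eb5 G5 D5 C5.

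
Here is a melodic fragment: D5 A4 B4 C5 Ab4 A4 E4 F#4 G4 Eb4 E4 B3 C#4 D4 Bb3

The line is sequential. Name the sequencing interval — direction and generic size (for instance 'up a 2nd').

With a 5-note motive the entries are D5, A4, E4, each down a 4th from the previous.
From D5 to A4: down a 4th.

down a 4th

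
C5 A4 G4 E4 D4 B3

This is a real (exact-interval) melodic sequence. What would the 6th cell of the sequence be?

B2 G#2

Unit = 2 notes; the statements start on C5, G4, D4, moving down a 4th each time.
Extending down a 4th: A3 → E3 → B2.
Statement 6 starts on B2 and keeps the same exact contour: B2 G#2.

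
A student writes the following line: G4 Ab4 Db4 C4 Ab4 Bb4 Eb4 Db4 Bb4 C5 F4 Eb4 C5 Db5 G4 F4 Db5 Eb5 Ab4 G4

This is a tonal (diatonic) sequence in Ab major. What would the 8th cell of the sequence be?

G5 Ab5 Db5 C5

With a 4-note motive the entries are G4, Ab4, Bb4, C5, Db5, each up a 2nd from the previous.
Continuing the starts: Eb5 → F5 → G5.
Statement 8 starts on G5 and keeps the same diatonic contour: G5 Ab5 Db5 C5.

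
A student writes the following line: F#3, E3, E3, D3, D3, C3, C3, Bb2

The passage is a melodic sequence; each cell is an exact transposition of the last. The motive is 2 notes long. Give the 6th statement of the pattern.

Ab2 Gb2

With a 2-note motive the entries are F#3, E3, D3, C3, each down a 2nd from the previous.
Extending down a 2nd: Bb2 → Ab2.
From Ab2 the exact shape gives Ab2 Gb2.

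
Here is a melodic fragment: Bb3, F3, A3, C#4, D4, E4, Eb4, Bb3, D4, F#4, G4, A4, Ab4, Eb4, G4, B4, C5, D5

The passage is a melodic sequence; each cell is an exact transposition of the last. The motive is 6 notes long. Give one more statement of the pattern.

The 6-note cells begin on Bb3, Eb4, Ab4 — each up a 4th from the last.
Statement 4 starts on Db5 and keeps the same exact contour: Db5 Ab4 C5 E5 F5 G5.

Db5 Ab4 C5 E5 F5 G5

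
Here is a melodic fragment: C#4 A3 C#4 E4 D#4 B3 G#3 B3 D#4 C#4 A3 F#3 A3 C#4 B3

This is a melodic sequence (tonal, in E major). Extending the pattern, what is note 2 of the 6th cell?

With 5-note cells, note 2 of each statement runs A3, G#3, F#3.
Each moves down a 2nd. Continuing: E3 → D#3 → C#3.

C#3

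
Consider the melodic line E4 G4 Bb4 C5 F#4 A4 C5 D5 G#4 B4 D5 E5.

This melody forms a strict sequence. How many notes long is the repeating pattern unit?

Try groups of 4 (3 cells in 12 notes):
E4 G4 Bb4 C5 | F#4 A4 C5 D5 | G#4 B4 D5 E5
That's a consistent up a 2nd shift per cell, and no other grouping gives one.

4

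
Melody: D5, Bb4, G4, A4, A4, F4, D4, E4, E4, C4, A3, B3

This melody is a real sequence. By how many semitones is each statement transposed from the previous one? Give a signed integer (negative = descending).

Taking 4-note groups, the heads are D5, A4, E4: the pattern moves down a 4th.
D5→A4 is 69 − 74 = -5 semitones.

-5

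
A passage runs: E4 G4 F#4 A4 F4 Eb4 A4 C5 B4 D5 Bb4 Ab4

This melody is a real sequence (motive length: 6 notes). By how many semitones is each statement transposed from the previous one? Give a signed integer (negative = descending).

The 6-note cells begin on E4, A4 — each up a 4th from the last.
Counting half-steps from E4 to A4: 5.

5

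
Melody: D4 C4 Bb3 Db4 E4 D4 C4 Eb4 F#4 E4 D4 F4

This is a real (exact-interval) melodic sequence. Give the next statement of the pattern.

G#4 F#4 E4 G4

With a 4-note motive the entries are D4, E4, F#4, each up a 2nd from the previous.
So cell 4 is G#4 F#4 E4 G4.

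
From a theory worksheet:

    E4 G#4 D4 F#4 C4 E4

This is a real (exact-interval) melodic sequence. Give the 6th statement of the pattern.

Taking 2-note groups, the heads are E4, D4, C4: the pattern moves down a 2nd.
Extending down a 2nd: Bb3 → Ab3 → Gb3.
So cell 6 is Gb3 Bb3.

Gb3 Bb3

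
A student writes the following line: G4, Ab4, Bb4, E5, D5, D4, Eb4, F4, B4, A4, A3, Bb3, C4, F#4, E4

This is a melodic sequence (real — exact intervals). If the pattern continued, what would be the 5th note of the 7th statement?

G#2

With 5-note cells, note 5 of each statement runs D5, A4, E4.
Extending down a 4th: B3 → F#3 → C#3 → G#2.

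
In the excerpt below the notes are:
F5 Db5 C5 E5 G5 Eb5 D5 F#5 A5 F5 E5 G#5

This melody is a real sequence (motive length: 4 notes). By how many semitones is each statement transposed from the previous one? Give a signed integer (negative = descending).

Taking 4-note groups, the heads are F5, G5, A5: the pattern moves up a 2nd.
F5→G5 is 79 − 77 = 2 semitones.

2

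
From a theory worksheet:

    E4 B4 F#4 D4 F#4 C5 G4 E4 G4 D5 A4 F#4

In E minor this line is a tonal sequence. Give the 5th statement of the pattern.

The 4-note cells begin on E4, F#4, G4 — each up a 2nd from the last.
Continuing the starts: A4 → B4.
From B4 the diatonic shape gives B4 F#5 C5 A4.

B4 F#5 C5 A4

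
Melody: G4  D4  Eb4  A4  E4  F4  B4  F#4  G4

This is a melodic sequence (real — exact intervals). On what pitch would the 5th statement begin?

Taking 3-note groups, the heads are G4, A4, B4: the pattern moves up a 2nd.
Continuing: C#5 → D#5. Statement 5 starts on D#5.

D#5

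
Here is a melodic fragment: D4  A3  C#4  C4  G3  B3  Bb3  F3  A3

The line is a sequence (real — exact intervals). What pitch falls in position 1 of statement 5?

With 3-note cells, note 1 of each statement runs D4, C4, Bb3.
Each moves down a 2nd. Continuing: Ab3 → Gb3.

Gb3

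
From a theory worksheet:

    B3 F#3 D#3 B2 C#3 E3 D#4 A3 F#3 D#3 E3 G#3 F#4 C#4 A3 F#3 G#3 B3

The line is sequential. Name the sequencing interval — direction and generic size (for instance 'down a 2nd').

up a 3rd

Taking 6-note groups, the heads are B3, D#4, F#4: the pattern moves up a 3rd.
B3 to D#4 is up a 3rd.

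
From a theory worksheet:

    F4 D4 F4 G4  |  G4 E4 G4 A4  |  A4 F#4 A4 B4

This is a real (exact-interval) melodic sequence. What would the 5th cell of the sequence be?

C#5 A#4 C#5 D#5

The 4-note cells begin on F4, G4, A4 — each up a 2nd from the last.
Continuing the starts: B4 → C#5.
Statement 5 starts on C#5 and keeps the same exact contour: C#5 A#4 C#5 D#5.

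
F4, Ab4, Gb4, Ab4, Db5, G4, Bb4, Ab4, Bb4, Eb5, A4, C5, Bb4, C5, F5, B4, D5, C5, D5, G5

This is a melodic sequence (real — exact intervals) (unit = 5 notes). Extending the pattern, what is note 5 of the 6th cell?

The unit is 5 notes. Position-5 pitches of the 4 shown cells: Db5, Eb5, F5, G5.
Extending up a 2nd: A5 → B5.

B5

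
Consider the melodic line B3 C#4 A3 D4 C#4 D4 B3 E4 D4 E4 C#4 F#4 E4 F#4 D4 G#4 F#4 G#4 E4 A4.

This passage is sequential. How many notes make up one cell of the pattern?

4

There are 20 notes; a 4-note unit gives 5 cells:
B3 C#4 A3 D4 | C#4 D4 B3 E4 | D4 E4 C#4 F#4 | E4 F#4 D4 G#4 | F#4 G#4 E4 A4
Each cell is the previous one up a 2nd — so the unit is 4 notes.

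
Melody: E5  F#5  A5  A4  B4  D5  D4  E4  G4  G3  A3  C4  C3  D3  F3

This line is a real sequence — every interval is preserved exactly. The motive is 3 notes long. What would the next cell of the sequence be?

F2 G2 Bb2

The 3-note cells begin on E5, A4, D4, G3, C3 — each down a 5th from the last.
From F2 the exact shape gives F2 G2 Bb2.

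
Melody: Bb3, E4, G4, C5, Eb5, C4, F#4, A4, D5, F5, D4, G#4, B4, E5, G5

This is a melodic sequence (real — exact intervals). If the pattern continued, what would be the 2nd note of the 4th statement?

A#4

The unit is 5 notes. Position-2 pitches of the 3 shown cells: E4, F#4, G#4.
Each moves up a 2nd; the next is A#4.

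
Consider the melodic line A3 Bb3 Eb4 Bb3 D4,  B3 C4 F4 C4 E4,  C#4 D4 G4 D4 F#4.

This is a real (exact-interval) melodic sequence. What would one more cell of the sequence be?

D#4 E4 A4 E4 G#4

Unit = 5 notes; the statements start on A3, B3, C#4, moving up a 2nd each time.
From D#4 the exact shape gives D#4 E4 A4 E4 G#4.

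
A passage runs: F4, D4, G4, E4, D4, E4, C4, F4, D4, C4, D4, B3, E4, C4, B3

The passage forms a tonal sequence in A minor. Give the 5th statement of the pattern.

Unit = 5 notes; the statements start on F4, E4, D4, moving down a 2nd each time.
Extending down a 2nd: C4 → B3.
From B3 the diatonic shape gives B3 G3 C4 A3 G3.

B3 G3 C4 A3 G3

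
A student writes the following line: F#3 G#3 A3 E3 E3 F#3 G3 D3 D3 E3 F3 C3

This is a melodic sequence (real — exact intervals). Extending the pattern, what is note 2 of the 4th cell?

With 4-note cells, note 2 of each statement runs G#3, F#3, E3.
One more down a 2nd gives D3.

D3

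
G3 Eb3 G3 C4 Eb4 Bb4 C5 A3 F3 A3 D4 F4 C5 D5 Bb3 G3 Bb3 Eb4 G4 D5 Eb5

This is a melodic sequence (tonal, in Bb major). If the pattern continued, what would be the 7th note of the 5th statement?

Grouping in 7s, the 7th note of each cell is C5, D5, Eb5.
Carrying that up a 2nd forward: F5 → G5.

G5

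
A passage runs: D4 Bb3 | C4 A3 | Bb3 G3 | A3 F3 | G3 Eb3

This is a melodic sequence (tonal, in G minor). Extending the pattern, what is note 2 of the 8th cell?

With 2-note cells, note 2 of each statement runs Bb3, A3, G3, F3, Eb3.
Each moves down a 2nd. Continuing: D3 → C3 → Bb2.

Bb2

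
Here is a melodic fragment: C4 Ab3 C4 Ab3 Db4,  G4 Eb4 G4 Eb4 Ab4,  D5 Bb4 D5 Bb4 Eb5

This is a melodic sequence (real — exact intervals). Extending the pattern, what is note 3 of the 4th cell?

Grouping in 5s, the 3rd note of each cell is C4, G4, D5.
From D5, up a 5th gives A5.

A5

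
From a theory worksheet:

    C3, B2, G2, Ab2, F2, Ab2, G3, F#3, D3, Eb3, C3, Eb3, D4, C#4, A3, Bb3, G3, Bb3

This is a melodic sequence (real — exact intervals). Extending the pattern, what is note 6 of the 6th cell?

G5

The unit is 6 notes. Position-6 pitches of the 3 shown cells: Ab2, Eb3, Bb3.
Carrying that up a 5th forward: F4 → C5 → G5.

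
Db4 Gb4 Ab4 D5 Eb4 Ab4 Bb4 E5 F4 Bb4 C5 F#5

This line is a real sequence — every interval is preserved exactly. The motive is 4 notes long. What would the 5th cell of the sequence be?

Taking 4-note groups, the heads are Db4, Eb4, F4: the pattern moves up a 2nd.
Carrying on: G4 → A4.
From A4 the exact shape gives A4 D5 E5 A#5.

A4 D5 E5 A#5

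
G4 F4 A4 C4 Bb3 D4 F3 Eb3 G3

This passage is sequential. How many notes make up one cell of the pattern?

9 notes total. Splitting into 3 groups of 3:
G4 F4 A4 | C4 Bb3 D4 | F3 Eb3 G3
That's a consistent down a 5th shift per cell, and no other grouping gives one.

3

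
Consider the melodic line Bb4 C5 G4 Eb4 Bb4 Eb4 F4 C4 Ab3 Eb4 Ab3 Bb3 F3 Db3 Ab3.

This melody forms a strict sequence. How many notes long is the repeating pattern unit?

5

15 notes total. Splitting into 3 groups of 5:
Bb4 C5 G4 Eb4 Bb4 | Eb4 F4 C4 Ab3 Eb4 | Ab3 Bb3 F3 Db3 Ab3
That's a consistent down a 5th shift per cell, and no other grouping gives one.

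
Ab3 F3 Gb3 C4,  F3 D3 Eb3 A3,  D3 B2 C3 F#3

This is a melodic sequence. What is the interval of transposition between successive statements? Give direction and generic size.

down a 3rd

Taking 4-note groups, the heads are Ab3, F3, D3: the pattern moves down a 3rd.
From Ab3 to F3: down a 3rd.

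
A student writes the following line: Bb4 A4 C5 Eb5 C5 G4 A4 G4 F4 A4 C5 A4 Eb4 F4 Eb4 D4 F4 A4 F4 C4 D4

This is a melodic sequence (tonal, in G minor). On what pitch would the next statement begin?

With a 7-note motive the entries are Bb4, G4, Eb4, each down a 3rd from the previous.
The next head, down a 3rd from Eb4, is C4.

C4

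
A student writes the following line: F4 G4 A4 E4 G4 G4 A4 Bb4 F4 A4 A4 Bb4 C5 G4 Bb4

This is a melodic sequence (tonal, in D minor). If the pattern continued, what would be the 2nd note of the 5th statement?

D5

The unit is 5 notes. Position-2 pitches of the 3 shown cells: G4, A4, Bb4.
Carrying that up a 2nd forward: C5 → D5.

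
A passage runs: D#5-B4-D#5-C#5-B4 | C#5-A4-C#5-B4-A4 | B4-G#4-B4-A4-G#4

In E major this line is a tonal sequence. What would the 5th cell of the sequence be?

With a 5-note motive the entries are D#5, C#5, B4, each down a 2nd from the previous.
Carrying on: A4 → G#4.
From G#4 the diatonic shape gives G#4 E4 G#4 F#4 E4.

G#4 E4 G#4 F#4 E4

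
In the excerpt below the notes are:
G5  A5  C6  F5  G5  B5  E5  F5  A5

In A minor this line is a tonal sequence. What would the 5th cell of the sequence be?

The 3-note cells begin on G5, F5, E5 — each down a 2nd from the last.
Extending down a 2nd: D5 → C5.
Statement 5 starts on C5 and keeps the same diatonic contour: C5 D5 F5.

C5 D5 F5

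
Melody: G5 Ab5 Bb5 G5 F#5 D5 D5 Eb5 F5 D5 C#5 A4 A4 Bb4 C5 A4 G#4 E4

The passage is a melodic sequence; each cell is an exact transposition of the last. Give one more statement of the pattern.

E4 F4 G4 E4 D#4 B3

With a 6-note motive the entries are G5, D5, A4, each down a 4th from the previous.
Statement 4 starts on E4 and keeps the same exact contour: E4 F4 G4 E4 D#4 B3.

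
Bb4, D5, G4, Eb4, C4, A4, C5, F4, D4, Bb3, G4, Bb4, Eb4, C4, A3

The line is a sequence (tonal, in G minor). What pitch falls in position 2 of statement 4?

Grouping in 5s, the 2nd note of each cell is D5, C5, Bb4.
From Bb4, down a 2nd gives A4.

A4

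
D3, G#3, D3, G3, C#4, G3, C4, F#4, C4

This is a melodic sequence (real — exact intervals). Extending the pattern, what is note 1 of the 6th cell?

With 3-note cells, note 1 of each statement runs D3, G3, C4.
Each moves up a 4th. Continuing: F4 → Bb4 → Eb5.

Eb5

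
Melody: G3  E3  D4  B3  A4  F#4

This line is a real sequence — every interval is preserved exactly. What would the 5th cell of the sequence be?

Unit = 2 notes; the statements start on G3, D4, A4, moving up a 5th each time.
Extending up a 5th: E5 → B5.
From B5 the exact shape gives B5 G#5.

B5 G#5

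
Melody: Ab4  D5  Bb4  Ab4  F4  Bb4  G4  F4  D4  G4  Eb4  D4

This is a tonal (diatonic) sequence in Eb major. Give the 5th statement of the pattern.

Unit = 4 notes; the statements start on Ab4, F4, D4, moving down a 3rd each time.
Carrying on: Bb3 → G3.
Statement 5 starts on G3 and keeps the same diatonic contour: G3 C4 Ab3 G3.

G3 C4 Ab3 G3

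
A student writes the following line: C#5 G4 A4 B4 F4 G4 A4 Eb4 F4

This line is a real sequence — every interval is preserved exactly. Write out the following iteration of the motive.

The 3-note cells begin on C#5, B4, A4 — each down a 2nd from the last.
So cell 4 is G4 Db4 Eb4.

G4 Db4 Eb4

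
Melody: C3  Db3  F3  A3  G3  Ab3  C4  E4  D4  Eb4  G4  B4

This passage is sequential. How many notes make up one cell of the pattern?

There are 12 notes; a 4-note unit gives 3 cells:
C3 Db3 F3 A3 | G3 Ab3 C4 E4 | D4 Eb4 G4 B4
That's a consistent up a 5th shift per cell, and no other grouping gives one.

4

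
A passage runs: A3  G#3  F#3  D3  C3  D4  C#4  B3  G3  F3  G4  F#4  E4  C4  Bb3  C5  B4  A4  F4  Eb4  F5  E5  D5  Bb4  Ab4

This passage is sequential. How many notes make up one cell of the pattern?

5

Try groups of 5 (5 cells in 25 notes):
A3 G#3 F#3 D3 C3 | D4 C#4 B3 G3 F3 | G4 F#4 E4 C4 Bb3 | C5 B4 A4 F4 Eb4 | F5 E5 D5 Bb4 Ab4
Each cell is the previous one up a 4th — so the unit is 5 notes.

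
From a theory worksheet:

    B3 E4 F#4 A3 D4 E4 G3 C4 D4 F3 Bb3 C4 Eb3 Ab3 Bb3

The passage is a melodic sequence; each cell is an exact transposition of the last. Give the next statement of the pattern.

The 3-note cells begin on B3, A3, G3, F3, Eb3 — each down a 2nd from the last.
From Db3 the exact shape gives Db3 Gb3 Ab3.

Db3 Gb3 Ab3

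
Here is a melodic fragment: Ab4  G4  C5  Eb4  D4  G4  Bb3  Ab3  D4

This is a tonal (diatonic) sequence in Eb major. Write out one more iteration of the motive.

With a 3-note motive the entries are Ab4, Eb4, Bb3, each down a 4th from the previous.
Statement 4 starts on F3 and keeps the same diatonic contour: F3 Eb3 Ab3.

F3 Eb3 Ab3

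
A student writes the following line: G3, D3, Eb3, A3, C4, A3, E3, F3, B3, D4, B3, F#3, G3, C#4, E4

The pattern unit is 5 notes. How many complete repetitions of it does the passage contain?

15 notes in groups of 5 gives 15/5 = 3 statements.
Starts: G3, A3, B3 — each up a 2nd.

3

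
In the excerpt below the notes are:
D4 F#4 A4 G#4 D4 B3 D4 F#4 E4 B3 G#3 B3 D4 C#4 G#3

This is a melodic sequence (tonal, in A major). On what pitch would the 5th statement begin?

C#3

The 5-note cells begin on D4, B3, G#3 — each down a 3rd from the last.
Continuing: E3 → C#3. Statement 5 starts on C#3.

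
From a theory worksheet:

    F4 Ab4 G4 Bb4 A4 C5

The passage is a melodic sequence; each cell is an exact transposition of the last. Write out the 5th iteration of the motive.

C#5 E5

With a 2-note motive the entries are F4, G4, A4, each up a 2nd from the previous.
Extending up a 2nd: B4 → C#5.
So cell 5 is C#5 E5.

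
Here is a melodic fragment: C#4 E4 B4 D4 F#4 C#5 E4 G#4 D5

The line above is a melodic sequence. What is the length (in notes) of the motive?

There are 9 notes; a 3-note unit gives 3 cells:
C#4 E4 B4 | D4 F#4 C#5 | E4 G#4 D5
Every group is a transposition up a 2nd of the one before; no shorter unit works.

3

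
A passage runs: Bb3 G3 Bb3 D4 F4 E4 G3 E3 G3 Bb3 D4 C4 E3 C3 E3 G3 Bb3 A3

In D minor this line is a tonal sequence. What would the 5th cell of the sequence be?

Unit = 6 notes; the statements start on Bb3, G3, E3, moving down a 3rd each time.
Carrying on: C3 → A2.
Statement 5 starts on A2 and keeps the same diatonic contour: A2 F2 A2 C3 E3 D3.

A2 F2 A2 C3 E3 D3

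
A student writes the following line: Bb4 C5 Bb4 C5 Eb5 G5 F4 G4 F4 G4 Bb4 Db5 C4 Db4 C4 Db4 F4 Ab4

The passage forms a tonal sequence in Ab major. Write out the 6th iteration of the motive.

Ab2 Bb2 Ab2 Bb2 Db3 F3

With a 6-note motive the entries are Bb4, F4, C4, each down a 4th from the previous.
Carrying on: G3 → Db3 → Ab2.
So cell 6 is Ab2 Bb2 Ab2 Bb2 Db3 F3.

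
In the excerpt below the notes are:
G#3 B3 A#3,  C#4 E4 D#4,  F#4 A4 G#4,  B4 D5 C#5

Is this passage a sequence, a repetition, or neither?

sequence

Each 3-note cell is the previous one transposed up a 4th.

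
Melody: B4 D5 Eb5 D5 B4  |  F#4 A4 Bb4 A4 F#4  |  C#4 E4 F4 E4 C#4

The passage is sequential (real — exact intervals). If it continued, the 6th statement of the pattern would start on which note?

A#2

Unit = 5 notes; the statements start on B4, F#4, C#4, moving down a 4th each time.
Continuing: G#3 → D#3 → A#2. Statement 6 starts on A#2.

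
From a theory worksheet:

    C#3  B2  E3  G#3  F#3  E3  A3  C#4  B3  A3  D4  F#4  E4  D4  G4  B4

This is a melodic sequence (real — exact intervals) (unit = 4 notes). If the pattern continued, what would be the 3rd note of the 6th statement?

Grouping in 4s, the 3rd note of each cell is E3, A3, D4, G4.
Each moves up a 4th. Continuing: C5 → F5.

F5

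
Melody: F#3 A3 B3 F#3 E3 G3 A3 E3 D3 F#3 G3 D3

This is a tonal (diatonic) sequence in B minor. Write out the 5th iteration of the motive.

B2 D3 E3 B2

Taking 4-note groups, the heads are F#3, E3, D3: the pattern moves down a 2nd.
Extending down a 2nd: C#3 → B2.
Statement 5 starts on B2 and keeps the same diatonic contour: B2 D3 E3 B2.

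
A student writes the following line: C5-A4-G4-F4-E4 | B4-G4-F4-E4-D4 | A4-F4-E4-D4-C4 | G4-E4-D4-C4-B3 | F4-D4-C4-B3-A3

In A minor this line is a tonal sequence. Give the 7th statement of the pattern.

D4 B3 A3 G3 F3

With a 5-note motive the entries are C5, B4, A4, G4, F4, each down a 2nd from the previous.
Carrying on: E4 → D4.
So cell 7 is D4 B3 A3 G3 F3.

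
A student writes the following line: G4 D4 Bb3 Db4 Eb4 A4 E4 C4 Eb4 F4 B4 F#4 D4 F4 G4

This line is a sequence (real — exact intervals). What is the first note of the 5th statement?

D#5

Taking 5-note groups, the heads are G4, A4, B4: the pattern moves up a 2nd.
Continuing: C#5 → D#5. Statement 5 starts on D#5.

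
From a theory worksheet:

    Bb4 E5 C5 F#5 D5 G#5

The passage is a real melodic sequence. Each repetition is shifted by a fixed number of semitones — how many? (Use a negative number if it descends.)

Taking 2-note groups, the heads are Bb4, C5, D5: the pattern moves up a 2nd.
Bb4 to C5 spans +2 semitones.

2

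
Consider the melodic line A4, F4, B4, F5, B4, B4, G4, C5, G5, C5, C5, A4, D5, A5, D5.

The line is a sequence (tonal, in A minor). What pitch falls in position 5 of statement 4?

The unit is 5 notes. Position-5 pitches of the 3 shown cells: B4, C5, D5.
Each moves up a 2nd; the next is E5.

E5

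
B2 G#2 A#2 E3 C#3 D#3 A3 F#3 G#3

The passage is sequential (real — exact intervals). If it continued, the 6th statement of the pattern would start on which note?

Taking 3-note groups, the heads are B2, E3, A3: the pattern moves up a 4th.
Extending the heads up a 4th: D4 → G4 → C5.

C5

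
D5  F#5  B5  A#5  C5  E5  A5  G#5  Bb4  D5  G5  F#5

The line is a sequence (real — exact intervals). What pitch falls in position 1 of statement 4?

The unit is 4 notes. Position-1 pitches of the 3 shown cells: D5, C5, Bb4.
From Bb4, down a 2nd gives Ab4.

Ab4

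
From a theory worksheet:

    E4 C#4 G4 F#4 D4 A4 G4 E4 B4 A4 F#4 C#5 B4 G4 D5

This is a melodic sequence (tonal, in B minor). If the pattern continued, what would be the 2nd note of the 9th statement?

D5

The unit is 3 notes. Position-2 pitches of the 5 shown cells: C#4, D4, E4, F#4, G4.
Carrying that up a 2nd forward: A4 → B4 → C#5 → D5.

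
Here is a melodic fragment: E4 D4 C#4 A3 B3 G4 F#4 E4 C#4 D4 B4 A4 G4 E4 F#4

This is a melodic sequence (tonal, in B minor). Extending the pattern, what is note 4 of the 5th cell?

Grouping in 5s, the 4th note of each cell is A3, C#4, E4.
Carrying that up a 3rd forward: G4 → B4.

B4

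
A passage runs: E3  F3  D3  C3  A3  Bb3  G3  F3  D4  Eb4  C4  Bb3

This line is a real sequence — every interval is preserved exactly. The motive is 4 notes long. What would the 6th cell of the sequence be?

F5 Gb5 Eb5 Db5

Unit = 4 notes; the statements start on E3, A3, D4, moving up a 4th each time.
Continuing the starts: G4 → C5 → F5.
Statement 6 starts on F5 and keeps the same exact contour: F5 Gb5 Eb5 Db5.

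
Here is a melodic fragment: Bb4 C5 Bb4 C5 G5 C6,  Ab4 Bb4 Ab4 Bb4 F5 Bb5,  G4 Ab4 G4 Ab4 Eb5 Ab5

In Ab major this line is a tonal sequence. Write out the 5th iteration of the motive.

Taking 6-note groups, the heads are Bb4, Ab4, G4: the pattern moves down a 2nd.
Continuing the starts: F4 → Eb4.
Statement 5 starts on Eb4 and keeps the same diatonic contour: Eb4 F4 Eb4 F4 C5 F5.

Eb4 F4 Eb4 F4 C5 F5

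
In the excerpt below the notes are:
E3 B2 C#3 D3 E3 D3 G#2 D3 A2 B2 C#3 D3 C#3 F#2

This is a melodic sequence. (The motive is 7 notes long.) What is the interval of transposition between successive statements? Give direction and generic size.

down a 2nd

With a 7-note motive the entries are E3, D3, each down a 2nd from the previous.
E3 to D3 is down a 2nd.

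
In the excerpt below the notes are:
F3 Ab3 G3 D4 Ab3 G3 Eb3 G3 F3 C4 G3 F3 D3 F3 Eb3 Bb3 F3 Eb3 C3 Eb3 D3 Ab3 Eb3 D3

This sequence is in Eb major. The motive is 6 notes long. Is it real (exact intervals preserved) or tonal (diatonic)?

Every note is diatonic to Eb major.
Cell 1 has +3 semitones from note 1 to 2, but cell 2 has +4 — the interval quality changes while the contour stays the same, which is the hallmark of a tonal sequence.

tonal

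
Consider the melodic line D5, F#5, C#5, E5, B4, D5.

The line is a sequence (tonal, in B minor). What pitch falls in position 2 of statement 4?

C#5

Grouping in 2s, the 2nd note of each cell is F#5, E5, D5.
From D5, down a 2nd gives C#5.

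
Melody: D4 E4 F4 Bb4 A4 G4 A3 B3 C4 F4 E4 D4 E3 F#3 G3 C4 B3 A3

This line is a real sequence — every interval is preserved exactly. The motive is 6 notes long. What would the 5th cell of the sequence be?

Unit = 6 notes; the statements start on D4, A3, E3, moving down a 4th each time.
Continuing the starts: B2 → F#2.
From F#2 the exact shape gives F#2 G#2 A2 D3 C#3 B2.

F#2 G#2 A2 D3 C#3 B2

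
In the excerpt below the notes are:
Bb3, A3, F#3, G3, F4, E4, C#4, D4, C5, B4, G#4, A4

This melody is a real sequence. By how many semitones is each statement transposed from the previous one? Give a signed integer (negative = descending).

Taking 4-note groups, the heads are Bb3, F4, C5: the pattern moves up a 5th.
Bb3→F4 is 65 − 58 = 7 semitones.

7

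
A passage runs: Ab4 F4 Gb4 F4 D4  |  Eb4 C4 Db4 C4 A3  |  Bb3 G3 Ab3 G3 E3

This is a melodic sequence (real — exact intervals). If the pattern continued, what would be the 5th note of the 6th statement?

With 5-note cells, note 5 of each statement runs D4, A3, E3.
Extending down a 4th: B2 → F#2 → C#2.

C#2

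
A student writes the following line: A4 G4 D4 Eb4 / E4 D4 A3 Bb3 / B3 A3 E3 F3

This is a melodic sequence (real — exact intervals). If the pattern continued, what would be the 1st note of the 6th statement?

Grouping in 4s, the 1st note of each cell is A4, E4, B3.
Carrying that down a 4th forward: F#3 → C#3 → G#2.

G#2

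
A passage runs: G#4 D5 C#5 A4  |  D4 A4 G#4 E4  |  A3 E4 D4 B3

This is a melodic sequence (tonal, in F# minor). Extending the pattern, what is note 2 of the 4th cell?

Grouping in 4s, the 2nd note of each cell is D5, A4, E4.
One more down a 4th gives B3.

B3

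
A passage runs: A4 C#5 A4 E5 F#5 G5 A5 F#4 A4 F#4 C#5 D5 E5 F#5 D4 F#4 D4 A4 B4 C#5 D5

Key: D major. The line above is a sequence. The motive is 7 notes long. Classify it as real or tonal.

tonal

Every note is diatonic to D major.
Cell 1 has +4 semitones from note 1 to 2, but cell 2 has +3 — the interval quality changes while the contour stays the same, which is the hallmark of a tonal sequence.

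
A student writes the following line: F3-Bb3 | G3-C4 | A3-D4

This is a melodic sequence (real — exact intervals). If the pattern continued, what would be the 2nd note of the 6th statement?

The unit is 2 notes. Position-2 pitches of the 3 shown cells: Bb3, C4, D4.
Extending up a 2nd: E4 → F#4 → G#4.

G#4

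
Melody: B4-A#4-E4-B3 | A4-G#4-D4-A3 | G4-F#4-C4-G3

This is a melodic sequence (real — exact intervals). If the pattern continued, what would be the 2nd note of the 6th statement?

The unit is 4 notes. Position-2 pitches of the 3 shown cells: A#4, G#4, F#4.
Each moves down a 2nd. Continuing: E4 → D4 → C4.

C4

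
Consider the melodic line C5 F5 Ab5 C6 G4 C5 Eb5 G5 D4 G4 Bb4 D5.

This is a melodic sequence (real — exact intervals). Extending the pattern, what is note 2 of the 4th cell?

The unit is 4 notes. Position-2 pitches of the 3 shown cells: F5, C5, G4.
Each moves down a 4th; the next is D4.

D4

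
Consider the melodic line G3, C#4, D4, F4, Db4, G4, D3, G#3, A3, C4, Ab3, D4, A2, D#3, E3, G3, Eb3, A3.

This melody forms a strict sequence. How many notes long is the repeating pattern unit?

6

Try groups of 6 (3 cells in 18 notes):
G3 C#4 D4 F4 Db4 G4 | D3 G#3 A3 C4 Ab3 D4 | A2 D#3 E3 G3 Eb3 A3
Each cell is the previous one down a 4th — so the unit is 6 notes.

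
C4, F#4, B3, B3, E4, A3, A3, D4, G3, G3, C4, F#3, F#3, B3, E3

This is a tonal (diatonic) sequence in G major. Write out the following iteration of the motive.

E3 A3 D3

The 3-note cells begin on C4, B3, A3, G3, F#3 — each down a 2nd from the last.
So cell 6 is E3 A3 D3.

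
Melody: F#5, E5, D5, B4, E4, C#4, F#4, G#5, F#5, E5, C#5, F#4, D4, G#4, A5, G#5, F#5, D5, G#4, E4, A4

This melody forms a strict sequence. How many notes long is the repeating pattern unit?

Try groups of 7 (3 cells in 21 notes):
F#5 E5 D5 B4 E4 C#4 F#4 | G#5 F#5 E5 C#5 F#4 D4 G#4 | A5 G#5 F#5 D5 G#4 E4 A4
Every group is a transposition up a 2nd of the one before; no shorter unit works.

7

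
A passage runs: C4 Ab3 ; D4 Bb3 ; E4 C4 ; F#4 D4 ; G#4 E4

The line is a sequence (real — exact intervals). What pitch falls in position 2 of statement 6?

F#4

The unit is 2 notes. Position-2 pitches of the 5 shown cells: Ab3, Bb3, C4, D4, E4.
Each moves up a 2nd; the next is F#4.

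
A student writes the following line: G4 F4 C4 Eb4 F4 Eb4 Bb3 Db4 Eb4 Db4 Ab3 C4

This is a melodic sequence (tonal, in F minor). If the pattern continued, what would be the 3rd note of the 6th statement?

Eb3

The unit is 4 notes. Position-3 pitches of the 3 shown cells: C4, Bb3, Ab3.
Carrying that down a 2nd forward: G3 → F3 → Eb3.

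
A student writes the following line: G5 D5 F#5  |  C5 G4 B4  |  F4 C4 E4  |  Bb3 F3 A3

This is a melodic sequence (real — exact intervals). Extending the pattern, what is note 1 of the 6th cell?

Ab2

The unit is 3 notes. Position-1 pitches of the 4 shown cells: G5, C5, F4, Bb3.
Extending down a 5th: Eb3 → Ab2.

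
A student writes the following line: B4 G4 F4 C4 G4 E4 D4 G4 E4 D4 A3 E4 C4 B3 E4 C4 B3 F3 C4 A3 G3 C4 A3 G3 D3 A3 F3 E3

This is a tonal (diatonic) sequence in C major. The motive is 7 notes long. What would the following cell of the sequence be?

Unit = 7 notes; the statements start on B4, G4, E4, C4, moving down a 3rd each time.
So cell 5 is A3 F3 E3 B2 F3 D3 C3.

A3 F3 E3 B2 F3 D3 C3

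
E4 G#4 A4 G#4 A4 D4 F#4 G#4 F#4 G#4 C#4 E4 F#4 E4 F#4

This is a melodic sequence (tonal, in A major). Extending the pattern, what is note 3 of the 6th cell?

C#4

The unit is 5 notes. Position-3 pitches of the 3 shown cells: A4, G#4, F#4.
Each moves down a 2nd. Continuing: E4 → D4 → C#4.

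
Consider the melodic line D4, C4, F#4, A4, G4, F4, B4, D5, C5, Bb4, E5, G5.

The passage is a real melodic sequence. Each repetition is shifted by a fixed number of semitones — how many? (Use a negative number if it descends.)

5

With a 4-note motive the entries are D4, G4, C5, each up a 4th from the previous.
Counting half-steps from D4 to G4: 5.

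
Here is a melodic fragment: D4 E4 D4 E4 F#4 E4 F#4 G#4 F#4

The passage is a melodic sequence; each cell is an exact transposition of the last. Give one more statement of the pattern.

G#4 A#4 G#4

With a 3-note motive the entries are D4, E4, F#4, each up a 2nd from the previous.
From G#4 the exact shape gives G#4 A#4 G#4.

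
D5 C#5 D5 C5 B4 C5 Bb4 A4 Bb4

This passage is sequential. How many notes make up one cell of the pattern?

9 notes total. Splitting into 3 groups of 3:
D5 C#5 D5 | C5 B4 C5 | Bb4 A4 Bb4
Each cell is the previous one down a 2nd — so the unit is 3 notes.

3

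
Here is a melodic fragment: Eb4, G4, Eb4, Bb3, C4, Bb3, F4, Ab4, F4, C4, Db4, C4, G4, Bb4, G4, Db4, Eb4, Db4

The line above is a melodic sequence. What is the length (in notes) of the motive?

6

Try groups of 6 (3 cells in 18 notes):
Eb4 G4 Eb4 Bb3 C4 Bb3 | F4 Ab4 F4 C4 Db4 C4 | G4 Bb4 G4 Db4 Eb4 Db4
That's a consistent up a 2nd shift per cell, and no other grouping gives one.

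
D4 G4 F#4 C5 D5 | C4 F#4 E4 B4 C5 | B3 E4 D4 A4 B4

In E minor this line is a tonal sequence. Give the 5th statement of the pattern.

G3 C4 B3 F#4 G4

Unit = 5 notes; the statements start on D4, C4, B3, moving down a 2nd each time.
Continuing the starts: A3 → G3.
Statement 5 starts on G3 and keeps the same diatonic contour: G3 C4 B3 F#4 G4.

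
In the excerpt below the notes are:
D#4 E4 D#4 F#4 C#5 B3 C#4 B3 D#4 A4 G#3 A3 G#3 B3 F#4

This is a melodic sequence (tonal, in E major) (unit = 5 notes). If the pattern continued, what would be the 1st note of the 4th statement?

E3

With 5-note cells, note 1 of each statement runs D#4, B3, G#3.
Each moves down a 3rd; the next is E3.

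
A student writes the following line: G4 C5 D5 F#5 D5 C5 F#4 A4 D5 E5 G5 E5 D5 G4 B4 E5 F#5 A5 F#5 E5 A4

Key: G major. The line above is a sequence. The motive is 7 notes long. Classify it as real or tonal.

tonal

Every note is diatonic to G major.
Cell 1 has +4 semitones from note 3 to 4, but cell 2 has +3 — the interval quality changes while the contour stays the same, which is the hallmark of a tonal sequence.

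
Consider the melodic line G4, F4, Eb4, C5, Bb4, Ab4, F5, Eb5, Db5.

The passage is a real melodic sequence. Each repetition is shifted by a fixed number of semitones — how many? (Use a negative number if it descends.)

Unit = 3 notes; the statements start on G4, C5, F5, moving up a 4th each time.
G4→C5 is 72 − 67 = 5 semitones.

5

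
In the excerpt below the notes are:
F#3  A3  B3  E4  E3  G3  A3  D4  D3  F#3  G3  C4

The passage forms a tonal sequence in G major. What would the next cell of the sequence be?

C3 E3 F#3 B3

Unit = 4 notes; the statements start on F#3, E3, D3, moving down a 2nd each time.
So cell 4 is C3 E3 F#3 B3.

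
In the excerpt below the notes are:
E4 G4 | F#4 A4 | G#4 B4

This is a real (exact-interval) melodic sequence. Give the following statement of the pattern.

Taking 2-note groups, the heads are E4, F#4, G#4: the pattern moves up a 2nd.
Statement 4 starts on A#4 and keeps the same exact contour: A#4 C#5.

A#4 C#5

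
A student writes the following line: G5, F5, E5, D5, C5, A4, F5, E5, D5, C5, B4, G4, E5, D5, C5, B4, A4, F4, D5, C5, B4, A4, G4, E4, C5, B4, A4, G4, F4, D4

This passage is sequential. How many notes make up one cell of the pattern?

There are 30 notes; a 6-note unit gives 5 cells:
G5 F5 E5 D5 C5 A4 | F5 E5 D5 C5 B4 G4 | E5 D5 C5 B4 A4 F4 | D5 C5 B4 A4 G4 E4 | C5 B4 A4 G4 F4 D4
Every group is a transposition down a 2nd of the one before; no shorter unit works.

6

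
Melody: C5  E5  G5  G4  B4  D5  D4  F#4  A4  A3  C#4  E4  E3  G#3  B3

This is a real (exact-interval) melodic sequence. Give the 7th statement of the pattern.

F#2 A#2 C#3

Unit = 3 notes; the statements start on C5, G4, D4, A3, E3, moving down a 4th each time.
Carrying on: B2 → F#2.
From F#2 the exact shape gives F#2 A#2 C#3.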